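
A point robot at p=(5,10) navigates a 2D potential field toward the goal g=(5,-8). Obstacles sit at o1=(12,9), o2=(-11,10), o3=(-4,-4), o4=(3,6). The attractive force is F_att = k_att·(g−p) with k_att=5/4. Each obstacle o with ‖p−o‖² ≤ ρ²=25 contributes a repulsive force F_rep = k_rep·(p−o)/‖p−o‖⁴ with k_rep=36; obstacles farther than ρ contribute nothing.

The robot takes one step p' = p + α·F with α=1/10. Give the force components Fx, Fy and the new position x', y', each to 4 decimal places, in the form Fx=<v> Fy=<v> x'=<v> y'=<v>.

F_att = 5/4·(g−p) = 5/4·(0,-18) = (0.0000,-22.5000)
o1: d²=50 > ρ²=25 → inactive
o2: d²=256 > ρ²=25 → inactive
o3: d²=277 > ρ²=25 → inactive
o4: d²=20 ≤ ρ²=25; F_rep = 36·(2,4)/20² = (0.1800,0.3600)
F = F_att + ΣF_rep = (0.1800,-22.1400)
p' = p + 1/10·F = (5.0180,7.7860)

Fx=0.1800 Fy=-22.1400 x'=5.0180 y'=7.7860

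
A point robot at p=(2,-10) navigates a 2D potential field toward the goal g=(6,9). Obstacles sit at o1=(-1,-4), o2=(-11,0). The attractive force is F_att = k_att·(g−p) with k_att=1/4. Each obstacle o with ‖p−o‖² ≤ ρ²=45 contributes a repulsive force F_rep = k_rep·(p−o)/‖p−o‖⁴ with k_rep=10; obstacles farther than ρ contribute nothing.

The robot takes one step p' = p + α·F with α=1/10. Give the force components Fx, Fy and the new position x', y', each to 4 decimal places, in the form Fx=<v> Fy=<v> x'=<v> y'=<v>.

F_att = 1/4·(g−p) = 1/4·(4,19) = (1.0000,4.7500)
o1: d²=45 ≤ ρ²=45; F_rep = 10·(3,-6)/45² = (0.0148,-0.0296)
o2: d²=269 > ρ²=45 → inactive
F = F_att + ΣF_rep = (1.0148,4.7204)
p' = p + 1/10·F = (2.1015,-9.5280)

Fx=1.0148 Fy=4.7204 x'=2.1015 y'=-9.5280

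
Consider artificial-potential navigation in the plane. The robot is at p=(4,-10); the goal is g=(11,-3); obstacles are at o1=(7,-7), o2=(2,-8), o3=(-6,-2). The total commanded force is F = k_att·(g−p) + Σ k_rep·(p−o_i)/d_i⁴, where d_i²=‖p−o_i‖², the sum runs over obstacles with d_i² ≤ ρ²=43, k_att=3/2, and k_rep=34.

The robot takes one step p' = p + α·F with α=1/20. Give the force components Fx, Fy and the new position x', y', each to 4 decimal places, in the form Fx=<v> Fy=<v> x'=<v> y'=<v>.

Fx=11.2477 Fy=9.1227 x'=4.5624 y'=-9.5439

F_att = 3/2·(g−p) = 3/2·(7,7) = (10.5000,10.5000)
o1: d²=18 ≤ ρ²=43; F_rep = 34·(-3,-3)/18² = (-0.3148,-0.3148)
o2: d²=8 ≤ ρ²=43; F_rep = 34·(2,-2)/8² = (1.0625,-1.0625)
o3: d²=164 > ρ²=43 → inactive
F = F_att + ΣF_rep = (11.2477,9.1227)
p' = p + 1/20·F = (4.5624,-9.5439)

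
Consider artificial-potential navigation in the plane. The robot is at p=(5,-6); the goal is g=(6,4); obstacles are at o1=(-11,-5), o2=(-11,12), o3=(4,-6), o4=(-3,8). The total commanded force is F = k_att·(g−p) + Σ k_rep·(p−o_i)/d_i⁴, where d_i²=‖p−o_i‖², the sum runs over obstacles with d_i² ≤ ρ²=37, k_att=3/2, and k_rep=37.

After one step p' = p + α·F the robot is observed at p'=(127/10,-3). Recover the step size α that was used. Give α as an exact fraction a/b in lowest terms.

F_att = 3/2·(g−p) = 3/2·(1,10) = (1.5000,15.0000)
o1: d²=257 > ρ²=37 → inactive
o2: d²=580 > ρ²=37 → inactive
o3: d²=1 ≤ ρ²=37; F_rep = 37·(1,0)/1² = (37.0000,0.0000)
o4: d²=260 > ρ²=37 → inactive
F = F_att + ΣF_rep = (38.5000,15.0000)
Δp = p'−p = (7.7000,3.0000); α = Δx/Fx = (77/10) / (77/2) = 1/5
check: Δy/Fy = (3) / (15) = 1/5 ✓

α = 1/5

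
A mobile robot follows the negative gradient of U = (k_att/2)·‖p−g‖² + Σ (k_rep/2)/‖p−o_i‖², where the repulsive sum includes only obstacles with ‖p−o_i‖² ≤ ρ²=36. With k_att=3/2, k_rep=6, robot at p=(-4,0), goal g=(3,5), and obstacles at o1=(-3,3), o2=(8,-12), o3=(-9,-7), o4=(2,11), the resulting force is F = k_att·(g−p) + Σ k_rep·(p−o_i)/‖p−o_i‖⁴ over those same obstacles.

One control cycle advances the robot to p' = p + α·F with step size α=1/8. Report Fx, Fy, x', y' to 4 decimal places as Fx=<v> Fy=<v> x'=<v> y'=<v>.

Fx=10.4400 Fy=7.3200 x'=-2.6950 y'=0.9150

F_att = 3/2·(g−p) = 3/2·(7,5) = (10.5000,7.5000)
o1: d²=10 ≤ ρ²=36; F_rep = 6·(-1,-3)/10² = (-0.0600,-0.1800)
o2: d²=288 > ρ²=36 → inactive
o3: d²=74 > ρ²=36 → inactive
o4: d²=157 > ρ²=36 → inactive
F = F_att + ΣF_rep = (10.4400,7.3200)
p' = p + 1/8·F = (-2.6950,0.9150)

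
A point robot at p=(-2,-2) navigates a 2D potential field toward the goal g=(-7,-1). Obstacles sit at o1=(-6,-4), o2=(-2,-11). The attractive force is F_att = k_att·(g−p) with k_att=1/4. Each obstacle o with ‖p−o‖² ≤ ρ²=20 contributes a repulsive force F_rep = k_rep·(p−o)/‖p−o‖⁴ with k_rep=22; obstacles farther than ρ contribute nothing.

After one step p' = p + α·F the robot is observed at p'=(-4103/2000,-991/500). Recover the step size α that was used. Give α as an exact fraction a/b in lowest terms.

α = 1/20

F_att = 1/4·(g−p) = 1/4·(-5,1) = (-1.2500,0.2500)
o1: d²=20 ≤ ρ²=20; F_rep = 22·(4,2)/20² = (0.2200,0.1100)
o2: d²=81 > ρ²=20 → inactive
F = F_att + ΣF_rep = (-1.0300,0.3600)
Δp = p'−p = (-0.0515,0.0180); α = Δx/Fx = (-103/2000) / (-103/100) = 1/20
check: Δy/Fy = (9/500) / (9/25) = 1/20 ✓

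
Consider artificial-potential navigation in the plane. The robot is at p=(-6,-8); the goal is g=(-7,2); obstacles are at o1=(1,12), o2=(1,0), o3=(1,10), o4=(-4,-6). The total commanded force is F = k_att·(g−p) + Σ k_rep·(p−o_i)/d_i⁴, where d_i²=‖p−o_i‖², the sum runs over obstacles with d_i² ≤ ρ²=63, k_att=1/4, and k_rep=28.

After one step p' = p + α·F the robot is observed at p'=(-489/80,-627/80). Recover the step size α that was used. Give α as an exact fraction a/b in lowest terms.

F_att = 1/4·(g−p) = 1/4·(-1,10) = (-0.2500,2.5000)
o1: d²=449 > ρ²=63 → inactive
o2: d²=113 > ρ²=63 → inactive
o3: d²=373 > ρ²=63 → inactive
o4: d²=8 ≤ ρ²=63; F_rep = 28·(-2,-2)/8² = (-0.8750,-0.8750)
F = F_att + ΣF_rep = (-1.1250,1.6250)
Δp = p'−p = (-0.1125,0.1625); α = Δx/Fx = (-9/80) / (-9/8) = 1/10
check: Δy/Fy = (13/80) / (13/8) = 1/10 ✓

α = 1/10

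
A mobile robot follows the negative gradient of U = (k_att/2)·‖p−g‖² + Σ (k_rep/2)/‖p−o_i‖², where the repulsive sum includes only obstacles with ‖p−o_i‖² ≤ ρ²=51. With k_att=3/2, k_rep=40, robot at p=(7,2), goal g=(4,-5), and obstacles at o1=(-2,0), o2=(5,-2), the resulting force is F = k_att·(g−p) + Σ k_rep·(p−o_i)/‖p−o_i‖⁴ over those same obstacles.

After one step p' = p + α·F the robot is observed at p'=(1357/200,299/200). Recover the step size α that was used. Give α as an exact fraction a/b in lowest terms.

F_att = 3/2·(g−p) = 3/2·(-3,-7) = (-4.5000,-10.5000)
o1: d²=85 > ρ²=51 → inactive
o2: d²=20 ≤ ρ²=51; F_rep = 40·(2,4)/20² = (0.2000,0.4000)
F = F_att + ΣF_rep = (-4.3000,-10.1000)
Δp = p'−p = (-0.2150,-0.5050); α = Δx/Fx = (-43/200) / (-43/10) = 1/20
check: Δy/Fy = (-101/200) / (-101/10) = 1/20 ✓

α = 1/20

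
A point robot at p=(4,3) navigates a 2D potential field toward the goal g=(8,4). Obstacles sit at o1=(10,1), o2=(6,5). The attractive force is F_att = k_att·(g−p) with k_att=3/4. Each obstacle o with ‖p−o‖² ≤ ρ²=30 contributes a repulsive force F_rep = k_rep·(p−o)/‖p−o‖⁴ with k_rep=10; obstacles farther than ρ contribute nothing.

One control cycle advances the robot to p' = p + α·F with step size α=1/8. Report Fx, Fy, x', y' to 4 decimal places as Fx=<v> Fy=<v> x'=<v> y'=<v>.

F_att = 3/4·(g−p) = 3/4·(4,1) = (3.0000,0.7500)
o1: d²=40 > ρ²=30 → inactive
o2: d²=8 ≤ ρ²=30; F_rep = 10·(-2,-2)/8² = (-0.3125,-0.3125)
F = F_att + ΣF_rep = (2.6875,0.4375)
p' = p + 1/8·F = (4.3359,3.0547)

Fx=2.6875 Fy=0.4375 x'=4.3359 y'=3.0547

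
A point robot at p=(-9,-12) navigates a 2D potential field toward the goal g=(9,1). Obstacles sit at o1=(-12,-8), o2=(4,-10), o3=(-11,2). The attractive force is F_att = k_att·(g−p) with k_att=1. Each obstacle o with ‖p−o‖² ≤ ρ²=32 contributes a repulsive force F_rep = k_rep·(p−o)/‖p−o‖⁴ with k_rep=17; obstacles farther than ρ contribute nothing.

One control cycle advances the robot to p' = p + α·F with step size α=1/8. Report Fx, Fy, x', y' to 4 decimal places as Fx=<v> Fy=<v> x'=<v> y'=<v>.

Fx=18.0816 Fy=12.8912 x'=-6.7398 y'=-10.3886

F_att = 1·(g−p) = 1·(18,13) = (18.0000,13.0000)
o1: d²=25 ≤ ρ²=32; F_rep = 17·(3,-4)/25² = (0.0816,-0.1088)
o2: d²=173 > ρ²=32 → inactive
o3: d²=200 > ρ²=32 → inactive
F = F_att + ΣF_rep = (18.0816,12.8912)
p' = p + 1/8·F = (-6.7398,-10.3886)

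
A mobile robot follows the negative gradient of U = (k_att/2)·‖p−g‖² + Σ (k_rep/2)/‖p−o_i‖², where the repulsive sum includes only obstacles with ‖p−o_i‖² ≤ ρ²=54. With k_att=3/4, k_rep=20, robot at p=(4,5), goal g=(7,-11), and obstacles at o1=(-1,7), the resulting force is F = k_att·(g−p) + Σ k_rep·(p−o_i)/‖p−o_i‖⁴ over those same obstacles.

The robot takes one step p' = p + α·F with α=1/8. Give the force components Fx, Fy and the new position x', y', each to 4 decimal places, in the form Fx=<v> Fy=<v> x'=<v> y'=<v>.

F_att = 3/4·(g−p) = 3/4·(3,-16) = (2.2500,-12.0000)
o1: d²=29 ≤ ρ²=54; F_rep = 20·(5,-2)/29² = (0.1189,-0.0476)
F = F_att + ΣF_rep = (2.3689,-12.0476)
p' = p + 1/8·F = (4.2961,3.4941)

Fx=2.3689 Fy=-12.0476 x'=4.2961 y'=3.4941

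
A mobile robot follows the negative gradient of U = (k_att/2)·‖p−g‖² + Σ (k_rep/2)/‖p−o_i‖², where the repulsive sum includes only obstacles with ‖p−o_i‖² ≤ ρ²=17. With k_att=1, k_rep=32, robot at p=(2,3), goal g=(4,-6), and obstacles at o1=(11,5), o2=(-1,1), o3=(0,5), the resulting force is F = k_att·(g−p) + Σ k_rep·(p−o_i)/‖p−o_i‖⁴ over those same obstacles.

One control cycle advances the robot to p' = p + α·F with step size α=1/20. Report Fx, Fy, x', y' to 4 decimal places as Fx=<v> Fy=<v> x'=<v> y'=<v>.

F_att = 1·(g−p) = 1·(2,-9) = (2.0000,-9.0000)
o1: d²=85 > ρ²=17 → inactive
o2: d²=13 ≤ ρ²=17; F_rep = 32·(3,2)/13² = (0.5680,0.3787)
o3: d²=8 ≤ ρ²=17; F_rep = 32·(2,-2)/8² = (1.0000,-1.0000)
F = F_att + ΣF_rep = (3.5680,-9.6213)
p' = p + 1/20·F = (2.1784,2.5189)

Fx=3.5680 Fy=-9.6213 x'=2.1784 y'=2.5189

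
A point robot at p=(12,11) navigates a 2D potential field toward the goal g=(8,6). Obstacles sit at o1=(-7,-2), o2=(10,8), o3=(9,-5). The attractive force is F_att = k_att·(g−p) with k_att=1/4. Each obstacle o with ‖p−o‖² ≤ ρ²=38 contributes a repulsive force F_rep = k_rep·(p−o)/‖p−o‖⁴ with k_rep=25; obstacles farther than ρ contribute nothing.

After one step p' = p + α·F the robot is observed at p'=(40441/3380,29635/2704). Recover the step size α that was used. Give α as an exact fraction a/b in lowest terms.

F_att = 1/4·(g−p) = 1/4·(-4,-5) = (-1.0000,-1.2500)
o1: d²=530 > ρ²=38 → inactive
o2: d²=13 ≤ ρ²=38; F_rep = 25·(2,3)/13² = (0.2959,0.4438)
o3: d²=265 > ρ²=38 → inactive
F = F_att + ΣF_rep = (-0.7041,-0.8062)
Δp = p'−p = (-0.0352,-0.0403); α = Δx/Fx = (-119/3380) / (-119/169) = 1/20
check: Δy/Fy = (-109/2704) / (-545/676) = 1/20 ✓

α = 1/20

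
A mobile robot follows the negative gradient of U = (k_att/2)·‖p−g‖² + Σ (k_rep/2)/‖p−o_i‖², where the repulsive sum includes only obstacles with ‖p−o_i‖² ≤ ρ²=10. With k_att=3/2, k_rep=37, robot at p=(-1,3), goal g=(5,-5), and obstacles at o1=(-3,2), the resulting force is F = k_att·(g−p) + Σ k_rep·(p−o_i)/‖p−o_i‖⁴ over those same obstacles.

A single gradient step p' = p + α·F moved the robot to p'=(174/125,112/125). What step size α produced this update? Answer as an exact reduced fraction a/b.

F_att = 3/2·(g−p) = 3/2·(6,-8) = (9.0000,-12.0000)
o1: d²=5 ≤ ρ²=10; F_rep = 37·(2,1)/5² = (2.9600,1.4800)
F = F_att + ΣF_rep = (11.9600,-10.5200)
Δp = p'−p = (2.3920,-2.1040); α = Δx/Fx = (299/125) / (299/25) = 1/5
check: Δy/Fy = (-263/125) / (-263/25) = 1/5 ✓

α = 1/5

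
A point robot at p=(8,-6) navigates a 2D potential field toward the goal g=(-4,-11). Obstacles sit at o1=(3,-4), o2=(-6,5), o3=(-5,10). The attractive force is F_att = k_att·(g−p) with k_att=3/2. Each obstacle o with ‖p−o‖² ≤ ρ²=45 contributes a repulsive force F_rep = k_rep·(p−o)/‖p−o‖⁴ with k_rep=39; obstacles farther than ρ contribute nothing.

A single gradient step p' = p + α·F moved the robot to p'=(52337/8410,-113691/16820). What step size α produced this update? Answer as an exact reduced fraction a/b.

α = 1/10

F_att = 3/2·(g−p) = 3/2·(-12,-5) = (-18.0000,-7.5000)
o1: d²=29 ≤ ρ²=45; F_rep = 39·(5,-2)/29² = (0.2319,-0.0927)
o2: d²=317 > ρ²=45 → inactive
o3: d²=425 > ρ²=45 → inactive
F = F_att + ΣF_rep = (-17.7681,-7.5927)
Δp = p'−p = (-1.7768,-0.7593); α = Δx/Fx = (-14943/8410) / (-14943/841) = 1/10
check: Δy/Fy = (-12771/16820) / (-12771/1682) = 1/10 ✓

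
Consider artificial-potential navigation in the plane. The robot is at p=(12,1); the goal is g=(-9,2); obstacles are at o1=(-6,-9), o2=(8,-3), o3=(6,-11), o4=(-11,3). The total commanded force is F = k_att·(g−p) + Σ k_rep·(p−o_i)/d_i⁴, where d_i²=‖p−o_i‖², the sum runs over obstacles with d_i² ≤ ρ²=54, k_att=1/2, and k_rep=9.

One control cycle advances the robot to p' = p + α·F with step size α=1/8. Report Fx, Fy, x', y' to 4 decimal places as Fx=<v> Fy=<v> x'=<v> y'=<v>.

F_att = 1/2·(g−p) = 1/2·(-21,1) = (-10.5000,0.5000)
o1: d²=424 > ρ²=54 → inactive
o2: d²=32 ≤ ρ²=54; F_rep = 9·(4,4)/32² = (0.0352,0.0352)
o3: d²=180 > ρ²=54 → inactive
o4: d²=533 > ρ²=54 → inactive
F = F_att + ΣF_rep = (-10.4648,0.5352)
p' = p + 1/8·F = (10.6919,1.0669)

Fx=-10.4648 Fy=0.5352 x'=10.6919 y'=1.0669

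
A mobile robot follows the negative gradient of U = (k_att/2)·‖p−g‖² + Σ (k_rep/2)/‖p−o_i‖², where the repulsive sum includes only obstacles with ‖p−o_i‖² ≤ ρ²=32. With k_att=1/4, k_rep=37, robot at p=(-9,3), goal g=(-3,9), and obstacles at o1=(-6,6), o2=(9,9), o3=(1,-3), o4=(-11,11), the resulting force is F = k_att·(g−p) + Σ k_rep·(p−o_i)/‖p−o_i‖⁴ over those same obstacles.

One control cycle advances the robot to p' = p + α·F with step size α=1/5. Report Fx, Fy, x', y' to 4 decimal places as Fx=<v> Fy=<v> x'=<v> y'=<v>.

F_att = 1/4·(g−p) = 1/4·(6,6) = (1.5000,1.5000)
o1: d²=18 ≤ ρ²=32; F_rep = 37·(-3,-3)/18² = (-0.3426,-0.3426)
o2: d²=360 > ρ²=32 → inactive
o3: d²=136 > ρ²=32 → inactive
o4: d²=68 > ρ²=32 → inactive
F = F_att + ΣF_rep = (1.1574,1.1574)
p' = p + 1/5·F = (-8.7685,3.2315)

Fx=1.1574 Fy=1.1574 x'=-8.7685 y'=3.2315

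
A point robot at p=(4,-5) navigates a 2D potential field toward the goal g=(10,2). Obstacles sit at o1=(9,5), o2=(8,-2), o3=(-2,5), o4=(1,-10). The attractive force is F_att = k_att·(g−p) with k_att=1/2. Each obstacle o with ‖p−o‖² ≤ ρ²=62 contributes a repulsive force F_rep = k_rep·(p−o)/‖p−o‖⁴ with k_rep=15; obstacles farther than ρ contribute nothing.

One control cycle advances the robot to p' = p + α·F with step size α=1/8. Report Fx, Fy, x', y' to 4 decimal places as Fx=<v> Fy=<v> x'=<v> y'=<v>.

Fx=2.9429 Fy=3.4929 x'=4.3679 y'=-4.5634

F_att = 1/2·(g−p) = 1/2·(6,7) = (3.0000,3.5000)
o1: d²=125 > ρ²=62 → inactive
o2: d²=25 ≤ ρ²=62; F_rep = 15·(-4,-3)/25² = (-0.0960,-0.0720)
o3: d²=136 > ρ²=62 → inactive
o4: d²=34 ≤ ρ²=62; F_rep = 15·(3,5)/34² = (0.0389,0.0649)
F = F_att + ΣF_rep = (2.9429,3.4929)
p' = p + 1/8·F = (4.3679,-4.5634)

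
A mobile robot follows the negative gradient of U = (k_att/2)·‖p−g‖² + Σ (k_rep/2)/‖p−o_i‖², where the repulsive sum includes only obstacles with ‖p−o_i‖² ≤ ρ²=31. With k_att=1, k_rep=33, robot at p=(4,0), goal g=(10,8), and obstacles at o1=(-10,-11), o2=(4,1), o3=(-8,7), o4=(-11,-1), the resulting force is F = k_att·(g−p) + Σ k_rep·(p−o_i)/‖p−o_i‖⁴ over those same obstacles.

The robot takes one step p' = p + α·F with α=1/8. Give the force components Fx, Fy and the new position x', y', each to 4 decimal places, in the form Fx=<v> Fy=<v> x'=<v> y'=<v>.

F_att = 1·(g−p) = 1·(6,8) = (6.0000,8.0000)
o1: d²=317 > ρ²=31 → inactive
o2: d²=1 ≤ ρ²=31; F_rep = 33·(0,-1)/1² = (0.0000,-33.0000)
o3: d²=193 > ρ²=31 → inactive
o4: d²=226 > ρ²=31 → inactive
F = F_att + ΣF_rep = (6.0000,-25.0000)
p' = p + 1/8·F = (4.7500,-3.1250)

Fx=6.0000 Fy=-25.0000 x'=4.7500 y'=-3.1250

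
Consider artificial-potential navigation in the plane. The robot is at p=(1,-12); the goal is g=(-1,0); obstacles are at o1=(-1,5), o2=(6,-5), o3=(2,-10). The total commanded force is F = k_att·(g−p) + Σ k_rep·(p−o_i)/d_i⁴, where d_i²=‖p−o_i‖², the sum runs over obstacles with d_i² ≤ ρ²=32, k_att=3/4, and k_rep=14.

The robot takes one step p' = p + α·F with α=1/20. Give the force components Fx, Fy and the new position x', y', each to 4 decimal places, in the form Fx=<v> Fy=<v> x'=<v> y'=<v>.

Fx=-2.0600 Fy=7.8800 x'=0.8970 y'=-11.6060

F_att = 3/4·(g−p) = 3/4·(-2,12) = (-1.5000,9.0000)
o1: d²=293 > ρ²=32 → inactive
o2: d²=74 > ρ²=32 → inactive
o3: d²=5 ≤ ρ²=32; F_rep = 14·(-1,-2)/5² = (-0.5600,-1.1200)
F = F_att + ΣF_rep = (-2.0600,7.8800)
p' = p + 1/20·F = (0.8970,-11.6060)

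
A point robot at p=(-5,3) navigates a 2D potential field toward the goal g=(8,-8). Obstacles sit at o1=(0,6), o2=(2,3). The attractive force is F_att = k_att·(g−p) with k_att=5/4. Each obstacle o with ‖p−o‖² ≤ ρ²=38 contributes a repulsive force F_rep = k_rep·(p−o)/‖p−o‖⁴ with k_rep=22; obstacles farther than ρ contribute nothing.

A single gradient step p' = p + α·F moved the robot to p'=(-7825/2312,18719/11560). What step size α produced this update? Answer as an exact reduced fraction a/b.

α = 1/10

F_att = 5/4·(g−p) = 5/4·(13,-11) = (16.2500,-13.7500)
o1: d²=34 ≤ ρ²=38; F_rep = 22·(-5,-3)/34² = (-0.0952,-0.0571)
o2: d²=49 > ρ²=38 → inactive
F = F_att + ΣF_rep = (16.1548,-13.8071)
Δp = p'−p = (1.6155,-1.3807); α = Δx/Fx = (3735/2312) / (18675/1156) = 1/10
check: Δy/Fy = (-15961/11560) / (-15961/1156) = 1/10 ✓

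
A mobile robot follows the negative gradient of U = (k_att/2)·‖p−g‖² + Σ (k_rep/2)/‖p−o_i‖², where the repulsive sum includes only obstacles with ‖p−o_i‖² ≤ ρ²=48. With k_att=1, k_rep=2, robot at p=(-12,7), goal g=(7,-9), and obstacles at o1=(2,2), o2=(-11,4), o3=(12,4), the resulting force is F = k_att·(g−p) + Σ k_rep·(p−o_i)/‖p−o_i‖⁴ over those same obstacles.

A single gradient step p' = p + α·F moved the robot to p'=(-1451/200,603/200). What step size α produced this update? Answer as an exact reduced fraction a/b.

α = 1/4

F_att = 1·(g−p) = 1·(19,-16) = (19.0000,-16.0000)
o1: d²=221 > ρ²=48 → inactive
o2: d²=10 ≤ ρ²=48; F_rep = 2·(-1,3)/10² = (-0.0200,0.0600)
o3: d²=585 > ρ²=48 → inactive
F = F_att + ΣF_rep = (18.9800,-15.9400)
Δp = p'−p = (4.7450,-3.9850); α = Δx/Fx = (949/200) / (949/50) = 1/4
check: Δy/Fy = (-797/200) / (-797/50) = 1/4 ✓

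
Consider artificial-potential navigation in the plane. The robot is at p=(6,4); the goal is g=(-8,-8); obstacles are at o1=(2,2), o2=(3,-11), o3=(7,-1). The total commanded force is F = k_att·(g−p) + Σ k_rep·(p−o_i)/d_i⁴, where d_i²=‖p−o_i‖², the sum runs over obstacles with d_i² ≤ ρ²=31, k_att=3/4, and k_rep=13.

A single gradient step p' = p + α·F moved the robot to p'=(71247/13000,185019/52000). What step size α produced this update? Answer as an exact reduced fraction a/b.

F_att = 3/4·(g−p) = 3/4·(-14,-12) = (-10.5000,-9.0000)
o1: d²=20 ≤ ρ²=31; F_rep = 13·(4,2)/20² = (0.1300,0.0650)
o2: d²=234 > ρ²=31 → inactive
o3: d²=26 ≤ ρ²=31; F_rep = 13·(-1,5)/26² = (-0.0192,0.0962)
F = F_att + ΣF_rep = (-10.3892,-8.8388)
Δp = p'−p = (-0.5195,-0.4419); α = Δx/Fx = (-6753/13000) / (-6753/650) = 1/20
check: Δy/Fy = (-22981/52000) / (-22981/2600) = 1/20 ✓

α = 1/20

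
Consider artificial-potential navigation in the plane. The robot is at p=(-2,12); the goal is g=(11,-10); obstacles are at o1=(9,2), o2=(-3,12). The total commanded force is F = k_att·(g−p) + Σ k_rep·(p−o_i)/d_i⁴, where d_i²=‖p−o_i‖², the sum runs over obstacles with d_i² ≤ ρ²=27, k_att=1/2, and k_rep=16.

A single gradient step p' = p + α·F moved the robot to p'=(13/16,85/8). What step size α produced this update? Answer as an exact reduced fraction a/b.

F_att = 1/2·(g−p) = 1/2·(13,-22) = (6.5000,-11.0000)
o1: d²=221 > ρ²=27 → inactive
o2: d²=1 ≤ ρ²=27; F_rep = 16·(1,0)/1² = (16.0000,0.0000)
F = F_att + ΣF_rep = (22.5000,-11.0000)
Δp = p'−p = (2.8125,-1.3750); α = Δx/Fx = (45/16) / (45/2) = 1/8
check: Δy/Fy = (-11/8) / (-11) = 1/8 ✓

α = 1/8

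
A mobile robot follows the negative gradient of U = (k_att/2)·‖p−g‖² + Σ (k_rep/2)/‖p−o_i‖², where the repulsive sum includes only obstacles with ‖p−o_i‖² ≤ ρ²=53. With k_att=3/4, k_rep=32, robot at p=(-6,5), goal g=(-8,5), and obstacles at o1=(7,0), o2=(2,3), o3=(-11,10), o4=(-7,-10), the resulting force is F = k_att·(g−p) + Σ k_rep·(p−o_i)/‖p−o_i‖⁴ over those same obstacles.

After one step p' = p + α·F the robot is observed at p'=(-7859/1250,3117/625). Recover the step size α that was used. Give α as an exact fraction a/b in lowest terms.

F_att = 3/4·(g−p) = 3/4·(-2,0) = (-1.5000,0.0000)
o1: d²=194 > ρ²=53 → inactive
o2: d²=68 > ρ²=53 → inactive
o3: d²=50 ≤ ρ²=53; F_rep = 32·(5,-5)/50² = (0.0640,-0.0640)
o4: d²=226 > ρ²=53 → inactive
F = F_att + ΣF_rep = (-1.4360,-0.0640)
Δp = p'−p = (-0.2872,-0.0128); α = Δx/Fx = (-359/1250) / (-359/250) = 1/5
check: Δy/Fy = (-8/625) / (-8/125) = 1/5 ✓

α = 1/5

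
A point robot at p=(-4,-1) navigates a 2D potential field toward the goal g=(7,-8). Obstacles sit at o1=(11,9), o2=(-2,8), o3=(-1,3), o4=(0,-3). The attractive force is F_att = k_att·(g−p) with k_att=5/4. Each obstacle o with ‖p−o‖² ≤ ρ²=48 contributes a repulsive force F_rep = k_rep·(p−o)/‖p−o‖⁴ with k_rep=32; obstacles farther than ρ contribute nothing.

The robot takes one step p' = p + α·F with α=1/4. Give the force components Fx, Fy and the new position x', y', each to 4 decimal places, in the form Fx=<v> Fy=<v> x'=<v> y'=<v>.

F_att = 5/4·(g−p) = 5/4·(11,-7) = (13.7500,-8.7500)
o1: d²=325 > ρ²=48 → inactive
o2: d²=85 > ρ²=48 → inactive
o3: d²=25 ≤ ρ²=48; F_rep = 32·(-3,-4)/25² = (-0.1536,-0.2048)
o4: d²=20 ≤ ρ²=48; F_rep = 32·(-4,2)/20² = (-0.3200,0.1600)
F = F_att + ΣF_rep = (13.2764,-8.7948)
p' = p + 1/4·F = (-0.6809,-3.1987)

Fx=13.2764 Fy=-8.7948 x'=-0.6809 y'=-3.1987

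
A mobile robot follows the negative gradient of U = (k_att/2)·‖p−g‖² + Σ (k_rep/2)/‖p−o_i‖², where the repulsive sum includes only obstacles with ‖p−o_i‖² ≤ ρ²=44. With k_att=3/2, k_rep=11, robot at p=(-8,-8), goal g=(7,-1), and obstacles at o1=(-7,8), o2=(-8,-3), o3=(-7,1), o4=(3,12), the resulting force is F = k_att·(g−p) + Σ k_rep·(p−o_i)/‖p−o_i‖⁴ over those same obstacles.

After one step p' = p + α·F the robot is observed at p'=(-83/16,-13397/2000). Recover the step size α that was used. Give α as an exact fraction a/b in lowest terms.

F_att = 3/2·(g−p) = 3/2·(15,7) = (22.5000,10.5000)
o1: d²=257 > ρ²=44 → inactive
o2: d²=25 ≤ ρ²=44; F_rep = 11·(0,-5)/25² = (0.0000,-0.0880)
o3: d²=82 > ρ²=44 → inactive
o4: d²=521 > ρ²=44 → inactive
F = F_att + ΣF_rep = (22.5000,10.4120)
Δp = p'−p = (2.8125,1.3015); α = Δx/Fx = (45/16) / (45/2) = 1/8
check: Δy/Fy = (2603/2000) / (2603/250) = 1/8 ✓

α = 1/8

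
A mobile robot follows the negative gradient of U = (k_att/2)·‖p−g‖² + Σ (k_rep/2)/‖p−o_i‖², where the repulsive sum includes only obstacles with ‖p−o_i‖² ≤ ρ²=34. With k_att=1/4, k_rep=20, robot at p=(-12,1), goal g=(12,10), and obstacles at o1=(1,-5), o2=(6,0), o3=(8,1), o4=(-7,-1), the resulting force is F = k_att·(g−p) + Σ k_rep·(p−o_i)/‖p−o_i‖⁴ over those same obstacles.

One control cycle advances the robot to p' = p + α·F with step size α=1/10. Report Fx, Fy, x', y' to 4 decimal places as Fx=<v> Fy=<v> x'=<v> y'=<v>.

Fx=5.8811 Fy=2.2976 x'=-11.4119 y'=1.2298

F_att = 1/4·(g−p) = 1/4·(24,9) = (6.0000,2.2500)
o1: d²=205 > ρ²=34 → inactive
o2: d²=325 > ρ²=34 → inactive
o3: d²=400 > ρ²=34 → inactive
o4: d²=29 ≤ ρ²=34; F_rep = 20·(-5,2)/29² = (-0.1189,0.0476)
F = F_att + ΣF_rep = (5.8811,2.2976)
p' = p + 1/10·F = (-11.4119,1.2298)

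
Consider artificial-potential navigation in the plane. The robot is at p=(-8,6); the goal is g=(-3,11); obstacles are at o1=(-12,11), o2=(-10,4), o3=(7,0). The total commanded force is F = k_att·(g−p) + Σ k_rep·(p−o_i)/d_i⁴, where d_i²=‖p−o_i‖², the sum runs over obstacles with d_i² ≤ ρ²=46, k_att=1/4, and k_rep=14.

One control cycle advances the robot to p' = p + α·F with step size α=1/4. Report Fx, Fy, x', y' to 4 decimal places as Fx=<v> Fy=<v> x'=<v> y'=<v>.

F_att = 1/4·(g−p) = 1/4·(5,5) = (1.2500,1.2500)
o1: d²=41 ≤ ρ²=46; F_rep = 14·(4,-5)/41² = (0.0333,-0.0416)
o2: d²=8 ≤ ρ²=46; F_rep = 14·(2,2)/8² = (0.4375,0.4375)
o3: d²=261 > ρ²=46 → inactive
F = F_att + ΣF_rep = (1.7208,1.6459)
p' = p + 1/4·F = (-7.5698,6.4115)

Fx=1.7208 Fy=1.6459 x'=-7.5698 y'=6.4115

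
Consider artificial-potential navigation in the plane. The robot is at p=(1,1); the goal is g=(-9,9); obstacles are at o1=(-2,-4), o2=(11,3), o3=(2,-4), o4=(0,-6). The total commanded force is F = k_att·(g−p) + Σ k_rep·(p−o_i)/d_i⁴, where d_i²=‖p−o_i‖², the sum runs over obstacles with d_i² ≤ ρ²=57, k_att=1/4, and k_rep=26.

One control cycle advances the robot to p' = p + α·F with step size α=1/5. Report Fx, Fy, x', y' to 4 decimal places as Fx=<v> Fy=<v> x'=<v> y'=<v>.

Fx=-2.4606 Fy=2.3776 x'=0.5079 y'=1.4755

F_att = 1/4·(g−p) = 1/4·(-10,8) = (-2.5000,2.0000)
o1: d²=34 ≤ ρ²=57; F_rep = 26·(3,5)/34² = (0.0675,0.1125)
o2: d²=104 > ρ²=57 → inactive
o3: d²=26 ≤ ρ²=57; F_rep = 26·(-1,5)/26² = (-0.0385,0.1923)
o4: d²=50 ≤ ρ²=57; F_rep = 26·(1,7)/50² = (0.0104,0.0728)
F = F_att + ΣF_rep = (-2.4606,2.3776)
p' = p + 1/5·F = (0.5079,1.4755)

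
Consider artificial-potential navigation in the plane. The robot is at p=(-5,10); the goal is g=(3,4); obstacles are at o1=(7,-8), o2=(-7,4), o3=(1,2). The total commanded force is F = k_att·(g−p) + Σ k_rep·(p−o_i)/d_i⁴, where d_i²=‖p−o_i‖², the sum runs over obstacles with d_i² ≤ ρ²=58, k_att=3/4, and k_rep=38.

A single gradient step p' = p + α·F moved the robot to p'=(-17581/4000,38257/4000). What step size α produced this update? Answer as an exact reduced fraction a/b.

F_att = 3/4·(g−p) = 3/4·(8,-6) = (6.0000,-4.5000)
o1: d²=468 > ρ²=58 → inactive
o2: d²=40 ≤ ρ²=58; F_rep = 38·(2,6)/40² = (0.0475,0.1425)
o3: d²=100 > ρ²=58 → inactive
F = F_att + ΣF_rep = (6.0475,-4.3575)
Δp = p'−p = (0.6048,-0.4358); α = Δx/Fx = (2419/4000) / (2419/400) = 1/10
check: Δy/Fy = (-1743/4000) / (-1743/400) = 1/10 ✓

α = 1/10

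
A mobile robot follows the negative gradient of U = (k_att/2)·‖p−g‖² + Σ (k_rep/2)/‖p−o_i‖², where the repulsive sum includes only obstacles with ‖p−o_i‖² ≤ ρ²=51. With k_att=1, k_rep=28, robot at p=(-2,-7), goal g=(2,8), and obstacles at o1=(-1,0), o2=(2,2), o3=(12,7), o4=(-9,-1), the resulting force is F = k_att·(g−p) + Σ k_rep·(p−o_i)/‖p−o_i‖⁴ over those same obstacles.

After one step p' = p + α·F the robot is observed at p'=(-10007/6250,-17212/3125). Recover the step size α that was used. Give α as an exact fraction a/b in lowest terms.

α = 1/10

F_att = 1·(g−p) = 1·(4,15) = (4.0000,15.0000)
o1: d²=50 ≤ ρ²=51; F_rep = 28·(-1,-7)/50² = (-0.0112,-0.0784)
o2: d²=97 > ρ²=51 → inactive
o3: d²=392 > ρ²=51 → inactive
o4: d²=85 > ρ²=51 → inactive
F = F_att + ΣF_rep = (3.9888,14.9216)
Δp = p'−p = (0.3989,1.4922); α = Δx/Fx = (2493/6250) / (2493/625) = 1/10
check: Δy/Fy = (4663/3125) / (9326/625) = 1/10 ✓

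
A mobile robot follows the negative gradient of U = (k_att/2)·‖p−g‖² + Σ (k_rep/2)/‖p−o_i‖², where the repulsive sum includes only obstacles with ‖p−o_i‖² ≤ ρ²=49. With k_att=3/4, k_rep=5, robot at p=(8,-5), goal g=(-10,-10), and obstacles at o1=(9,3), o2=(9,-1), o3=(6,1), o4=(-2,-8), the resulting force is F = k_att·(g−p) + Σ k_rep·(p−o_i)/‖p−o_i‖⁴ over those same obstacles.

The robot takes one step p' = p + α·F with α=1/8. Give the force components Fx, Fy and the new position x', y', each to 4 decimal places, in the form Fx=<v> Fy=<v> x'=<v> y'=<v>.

Fx=-13.5111 Fy=-3.8380 x'=6.3111 y'=-5.4797

F_att = 3/4·(g−p) = 3/4·(-18,-5) = (-13.5000,-3.7500)
o1: d²=65 > ρ²=49 → inactive
o2: d²=17 ≤ ρ²=49; F_rep = 5·(-1,-4)/17² = (-0.0173,-0.0692)
o3: d²=40 ≤ ρ²=49; F_rep = 5·(2,-6)/40² = (0.0063,-0.0187)
o4: d²=109 > ρ²=49 → inactive
F = F_att + ΣF_rep = (-13.5111,-3.8380)
p' = p + 1/8·F = (6.3111,-5.4797)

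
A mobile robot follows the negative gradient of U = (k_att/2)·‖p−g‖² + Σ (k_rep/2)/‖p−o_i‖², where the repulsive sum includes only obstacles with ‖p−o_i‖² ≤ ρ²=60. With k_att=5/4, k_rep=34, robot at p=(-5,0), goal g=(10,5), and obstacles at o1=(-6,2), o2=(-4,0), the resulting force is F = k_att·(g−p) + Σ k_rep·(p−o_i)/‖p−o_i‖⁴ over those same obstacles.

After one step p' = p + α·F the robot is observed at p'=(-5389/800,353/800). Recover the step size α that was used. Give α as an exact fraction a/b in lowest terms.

F_att = 5/4·(g−p) = 5/4·(15,5) = (18.7500,6.2500)
o1: d²=5 ≤ ρ²=60; F_rep = 34·(1,-2)/5² = (1.3600,-2.7200)
o2: d²=1 ≤ ρ²=60; F_rep = 34·(-1,0)/1² = (-34.0000,0.0000)
F = F_att + ΣF_rep = (-13.8900,3.5300)
Δp = p'−p = (-1.7363,0.4412); α = Δx/Fx = (-1389/800) / (-1389/100) = 1/8
check: Δy/Fy = (353/800) / (353/100) = 1/8 ✓

α = 1/8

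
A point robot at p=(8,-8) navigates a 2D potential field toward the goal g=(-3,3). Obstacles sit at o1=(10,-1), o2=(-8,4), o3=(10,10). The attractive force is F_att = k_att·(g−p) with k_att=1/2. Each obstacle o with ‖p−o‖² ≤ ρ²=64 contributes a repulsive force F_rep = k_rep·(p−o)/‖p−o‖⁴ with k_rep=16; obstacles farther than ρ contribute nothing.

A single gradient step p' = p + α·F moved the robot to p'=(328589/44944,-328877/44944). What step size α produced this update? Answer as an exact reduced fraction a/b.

α = 1/8

F_att = 1/2·(g−p) = 1/2·(-11,11) = (-5.5000,5.5000)
o1: d²=53 ≤ ρ²=64; F_rep = 16·(-2,-7)/53² = (-0.0114,-0.0399)
o2: d²=400 > ρ²=64 → inactive
o3: d²=328 > ρ²=64 → inactive
F = F_att + ΣF_rep = (-5.5114,5.4601)
Δp = p'−p = (-0.6889,0.6825); α = Δx/Fx = (-30963/44944) / (-30963/5618) = 1/8
check: Δy/Fy = (30675/44944) / (30675/5618) = 1/8 ✓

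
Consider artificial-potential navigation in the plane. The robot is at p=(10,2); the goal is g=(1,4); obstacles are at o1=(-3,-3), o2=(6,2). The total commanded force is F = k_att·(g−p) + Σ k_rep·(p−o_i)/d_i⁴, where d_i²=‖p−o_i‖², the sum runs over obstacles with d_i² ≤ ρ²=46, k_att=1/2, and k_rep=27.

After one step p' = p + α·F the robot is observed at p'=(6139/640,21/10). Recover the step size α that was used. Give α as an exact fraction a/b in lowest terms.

α = 1/10

F_att = 1/2·(g−p) = 1/2·(-9,2) = (-4.5000,1.0000)
o1: d²=194 > ρ²=46 → inactive
o2: d²=16 ≤ ρ²=46; F_rep = 27·(4,0)/16² = (0.4219,0.0000)
F = F_att + ΣF_rep = (-4.0781,1.0000)
Δp = p'−p = (-0.4078,0.1000); α = Δx/Fx = (-261/640) / (-261/64) = 1/10
check: Δy/Fy = (1/10) / (1) = 1/10 ✓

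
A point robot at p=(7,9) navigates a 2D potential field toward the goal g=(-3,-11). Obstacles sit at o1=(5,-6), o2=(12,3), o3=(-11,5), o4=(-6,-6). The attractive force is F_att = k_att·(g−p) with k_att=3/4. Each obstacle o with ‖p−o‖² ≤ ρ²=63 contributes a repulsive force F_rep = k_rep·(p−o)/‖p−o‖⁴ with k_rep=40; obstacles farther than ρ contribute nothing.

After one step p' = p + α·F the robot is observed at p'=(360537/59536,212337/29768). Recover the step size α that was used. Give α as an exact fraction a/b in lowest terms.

F_att = 3/4·(g−p) = 3/4·(-10,-20) = (-7.5000,-15.0000)
o1: d²=229 > ρ²=63 → inactive
o2: d²=61 ≤ ρ²=63; F_rep = 40·(-5,6)/61² = (-0.0537,0.0645)
o3: d²=340 > ρ²=63 → inactive
o4: d²=394 > ρ²=63 → inactive
F = F_att + ΣF_rep = (-7.5537,-14.9355)
Δp = p'−p = (-0.9442,-1.8669); α = Δx/Fx = (-56215/59536) / (-56215/7442) = 1/8
check: Δy/Fy = (-55575/29768) / (-55575/3721) = 1/8 ✓

α = 1/8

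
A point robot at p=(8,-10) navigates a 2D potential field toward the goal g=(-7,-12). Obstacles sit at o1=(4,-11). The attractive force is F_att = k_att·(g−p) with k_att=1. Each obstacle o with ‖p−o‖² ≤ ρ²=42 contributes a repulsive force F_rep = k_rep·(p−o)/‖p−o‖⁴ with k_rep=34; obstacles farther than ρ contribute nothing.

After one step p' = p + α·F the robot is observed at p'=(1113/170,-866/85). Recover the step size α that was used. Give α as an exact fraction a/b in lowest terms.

F_att = 1·(g−p) = 1·(-15,-2) = (-15.0000,-2.0000)
o1: d²=17 ≤ ρ²=42; F_rep = 34·(4,1)/17² = (0.4706,0.1176)
F = F_att + ΣF_rep = (-14.5294,-1.8824)
Δp = p'−p = (-1.4529,-0.1882); α = Δx/Fx = (-247/170) / (-247/17) = 1/10
check: Δy/Fy = (-16/85) / (-32/17) = 1/10 ✓

α = 1/10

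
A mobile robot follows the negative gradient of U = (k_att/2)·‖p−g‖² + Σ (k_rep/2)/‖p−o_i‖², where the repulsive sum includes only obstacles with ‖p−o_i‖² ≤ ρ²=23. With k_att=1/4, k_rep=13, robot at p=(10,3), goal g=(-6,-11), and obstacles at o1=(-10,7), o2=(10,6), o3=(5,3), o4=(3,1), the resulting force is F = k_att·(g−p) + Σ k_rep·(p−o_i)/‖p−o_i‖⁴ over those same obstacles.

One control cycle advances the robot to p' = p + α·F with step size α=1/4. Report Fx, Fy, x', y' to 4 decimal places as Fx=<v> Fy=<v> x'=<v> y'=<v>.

F_att = 1/4·(g−p) = 1/4·(-16,-14) = (-4.0000,-3.5000)
o1: d²=416 > ρ²=23 → inactive
o2: d²=9 ≤ ρ²=23; F_rep = 13·(0,-3)/9² = (0.0000,-0.4815)
o3: d²=25 > ρ²=23 → inactive
o4: d²=53 > ρ²=23 → inactive
F = F_att + ΣF_rep = (-4.0000,-3.9815)
p' = p + 1/4·F = (9.0000,2.0046)

Fx=-4.0000 Fy=-3.9815 x'=9.0000 y'=2.0046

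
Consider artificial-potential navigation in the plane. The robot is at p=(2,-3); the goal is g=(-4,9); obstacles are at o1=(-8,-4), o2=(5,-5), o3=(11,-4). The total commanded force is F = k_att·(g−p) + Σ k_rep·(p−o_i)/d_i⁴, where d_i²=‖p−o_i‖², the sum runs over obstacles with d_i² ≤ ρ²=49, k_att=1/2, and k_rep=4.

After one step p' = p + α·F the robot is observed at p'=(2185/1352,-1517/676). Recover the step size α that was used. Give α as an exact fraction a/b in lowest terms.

α = 1/8

F_att = 1/2·(g−p) = 1/2·(-6,12) = (-3.0000,6.0000)
o1: d²=101 > ρ²=49 → inactive
o2: d²=13 ≤ ρ²=49; F_rep = 4·(-3,2)/13² = (-0.0710,0.0473)
o3: d²=82 > ρ²=49 → inactive
F = F_att + ΣF_rep = (-3.0710,6.0473)
Δp = p'−p = (-0.3839,0.7559); α = Δx/Fx = (-519/1352) / (-519/169) = 1/8
check: Δy/Fy = (511/676) / (1022/169) = 1/8 ✓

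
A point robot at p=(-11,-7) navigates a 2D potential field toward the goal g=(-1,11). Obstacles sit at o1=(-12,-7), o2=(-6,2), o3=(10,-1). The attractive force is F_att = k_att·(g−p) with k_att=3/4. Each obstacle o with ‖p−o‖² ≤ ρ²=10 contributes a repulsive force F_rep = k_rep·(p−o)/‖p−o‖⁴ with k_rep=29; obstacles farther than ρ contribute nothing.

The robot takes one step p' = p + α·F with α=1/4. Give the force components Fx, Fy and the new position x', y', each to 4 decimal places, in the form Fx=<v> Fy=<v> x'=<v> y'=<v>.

F_att = 3/4·(g−p) = 3/4·(10,18) = (7.5000,13.5000)
o1: d²=1 ≤ ρ²=10; F_rep = 29·(1,0)/1² = (29.0000,0.0000)
o2: d²=106 > ρ²=10 → inactive
o3: d²=477 > ρ²=10 → inactive
F = F_att + ΣF_rep = (36.5000,13.5000)
p' = p + 1/4·F = (-1.8750,-3.6250)

Fx=36.5000 Fy=13.5000 x'=-1.8750 y'=-3.6250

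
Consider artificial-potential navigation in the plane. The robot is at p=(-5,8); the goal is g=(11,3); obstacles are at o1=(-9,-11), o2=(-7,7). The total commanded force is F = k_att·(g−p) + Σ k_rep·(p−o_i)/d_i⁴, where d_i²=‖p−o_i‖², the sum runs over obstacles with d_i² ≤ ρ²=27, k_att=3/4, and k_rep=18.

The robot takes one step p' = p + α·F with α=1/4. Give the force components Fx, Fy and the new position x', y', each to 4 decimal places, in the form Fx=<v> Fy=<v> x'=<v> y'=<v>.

F_att = 3/4·(g−p) = 3/4·(16,-5) = (12.0000,-3.7500)
o1: d²=377 > ρ²=27 → inactive
o2: d²=5 ≤ ρ²=27; F_rep = 18·(2,1)/5² = (1.4400,0.7200)
F = F_att + ΣF_rep = (13.4400,-3.0300)
p' = p + 1/4·F = (-1.6400,7.2425)

Fx=13.4400 Fy=-3.0300 x'=-1.6400 y'=7.2425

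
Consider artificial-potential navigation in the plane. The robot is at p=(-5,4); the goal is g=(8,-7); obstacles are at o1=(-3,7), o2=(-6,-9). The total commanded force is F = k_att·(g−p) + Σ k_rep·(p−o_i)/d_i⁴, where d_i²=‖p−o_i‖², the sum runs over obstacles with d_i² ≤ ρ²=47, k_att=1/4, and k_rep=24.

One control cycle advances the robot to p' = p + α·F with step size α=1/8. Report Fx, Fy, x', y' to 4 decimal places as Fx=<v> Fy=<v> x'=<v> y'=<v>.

F_att = 1/4·(g−p) = 1/4·(13,-11) = (3.2500,-2.7500)
o1: d²=13 ≤ ρ²=47; F_rep = 24·(-2,-3)/13² = (-0.2840,-0.4260)
o2: d²=170 > ρ²=47 → inactive
F = F_att + ΣF_rep = (2.9660,-3.1760)
p' = p + 1/8·F = (-4.6293,3.6030)

Fx=2.9660 Fy=-3.1760 x'=-4.6293 y'=3.6030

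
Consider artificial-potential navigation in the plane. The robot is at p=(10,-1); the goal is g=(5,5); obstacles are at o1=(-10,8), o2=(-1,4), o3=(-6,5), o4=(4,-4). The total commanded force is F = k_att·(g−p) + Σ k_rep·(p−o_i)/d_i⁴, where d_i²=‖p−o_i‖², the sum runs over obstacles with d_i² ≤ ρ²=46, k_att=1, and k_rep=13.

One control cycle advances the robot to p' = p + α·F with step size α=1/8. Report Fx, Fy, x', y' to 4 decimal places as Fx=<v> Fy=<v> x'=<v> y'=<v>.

F_att = 1·(g−p) = 1·(-5,6) = (-5.0000,6.0000)
o1: d²=481 > ρ²=46 → inactive
o2: d²=146 > ρ²=46 → inactive
o3: d²=292 > ρ²=46 → inactive
o4: d²=45 ≤ ρ²=46; F_rep = 13·(6,3)/45² = (0.0385,0.0193)
F = F_att + ΣF_rep = (-4.9615,6.0193)
p' = p + 1/8·F = (9.3798,-0.2476)

Fx=-4.9615 Fy=6.0193 x'=9.3798 y'=-0.2476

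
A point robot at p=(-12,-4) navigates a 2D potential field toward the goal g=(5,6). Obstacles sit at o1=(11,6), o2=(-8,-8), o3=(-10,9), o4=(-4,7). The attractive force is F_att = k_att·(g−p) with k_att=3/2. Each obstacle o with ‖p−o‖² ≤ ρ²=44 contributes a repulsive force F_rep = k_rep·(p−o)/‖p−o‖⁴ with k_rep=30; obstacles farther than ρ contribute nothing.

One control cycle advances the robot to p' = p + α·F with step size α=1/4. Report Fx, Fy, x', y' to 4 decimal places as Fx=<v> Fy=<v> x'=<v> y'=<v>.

F_att = 3/2·(g−p) = 3/2·(17,10) = (25.5000,15.0000)
o1: d²=629 > ρ²=44 → inactive
o2: d²=32 ≤ ρ²=44; F_rep = 30·(-4,4)/32² = (-0.1172,0.1172)
o3: d²=173 > ρ²=44 → inactive
o4: d²=185 > ρ²=44 → inactive
F = F_att + ΣF_rep = (25.3828,15.1172)
p' = p + 1/4·F = (-5.6543,-0.2207)

Fx=25.3828 Fy=15.1172 x'=-5.6543 y'=-0.2207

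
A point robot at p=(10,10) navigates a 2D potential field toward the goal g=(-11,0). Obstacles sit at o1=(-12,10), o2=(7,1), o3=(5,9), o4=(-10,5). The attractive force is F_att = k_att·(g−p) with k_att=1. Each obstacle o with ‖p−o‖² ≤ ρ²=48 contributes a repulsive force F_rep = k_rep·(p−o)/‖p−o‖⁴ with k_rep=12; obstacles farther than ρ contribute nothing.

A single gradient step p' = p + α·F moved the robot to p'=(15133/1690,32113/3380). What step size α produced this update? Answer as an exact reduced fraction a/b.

α = 1/20

F_att = 1·(g−p) = 1·(-21,-10) = (-21.0000,-10.0000)
o1: d²=484 > ρ²=48 → inactive
o2: d²=90 > ρ²=48 → inactive
o3: d²=26 ≤ ρ²=48; F_rep = 12·(5,1)/26² = (0.0888,0.0178)
o4: d²=425 > ρ²=48 → inactive
F = F_att + ΣF_rep = (-20.9112,-9.9822)
Δp = p'−p = (-1.0456,-0.4991); α = Δx/Fx = (-1767/1690) / (-3534/169) = 1/20
check: Δy/Fy = (-1687/3380) / (-1687/169) = 1/20 ✓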